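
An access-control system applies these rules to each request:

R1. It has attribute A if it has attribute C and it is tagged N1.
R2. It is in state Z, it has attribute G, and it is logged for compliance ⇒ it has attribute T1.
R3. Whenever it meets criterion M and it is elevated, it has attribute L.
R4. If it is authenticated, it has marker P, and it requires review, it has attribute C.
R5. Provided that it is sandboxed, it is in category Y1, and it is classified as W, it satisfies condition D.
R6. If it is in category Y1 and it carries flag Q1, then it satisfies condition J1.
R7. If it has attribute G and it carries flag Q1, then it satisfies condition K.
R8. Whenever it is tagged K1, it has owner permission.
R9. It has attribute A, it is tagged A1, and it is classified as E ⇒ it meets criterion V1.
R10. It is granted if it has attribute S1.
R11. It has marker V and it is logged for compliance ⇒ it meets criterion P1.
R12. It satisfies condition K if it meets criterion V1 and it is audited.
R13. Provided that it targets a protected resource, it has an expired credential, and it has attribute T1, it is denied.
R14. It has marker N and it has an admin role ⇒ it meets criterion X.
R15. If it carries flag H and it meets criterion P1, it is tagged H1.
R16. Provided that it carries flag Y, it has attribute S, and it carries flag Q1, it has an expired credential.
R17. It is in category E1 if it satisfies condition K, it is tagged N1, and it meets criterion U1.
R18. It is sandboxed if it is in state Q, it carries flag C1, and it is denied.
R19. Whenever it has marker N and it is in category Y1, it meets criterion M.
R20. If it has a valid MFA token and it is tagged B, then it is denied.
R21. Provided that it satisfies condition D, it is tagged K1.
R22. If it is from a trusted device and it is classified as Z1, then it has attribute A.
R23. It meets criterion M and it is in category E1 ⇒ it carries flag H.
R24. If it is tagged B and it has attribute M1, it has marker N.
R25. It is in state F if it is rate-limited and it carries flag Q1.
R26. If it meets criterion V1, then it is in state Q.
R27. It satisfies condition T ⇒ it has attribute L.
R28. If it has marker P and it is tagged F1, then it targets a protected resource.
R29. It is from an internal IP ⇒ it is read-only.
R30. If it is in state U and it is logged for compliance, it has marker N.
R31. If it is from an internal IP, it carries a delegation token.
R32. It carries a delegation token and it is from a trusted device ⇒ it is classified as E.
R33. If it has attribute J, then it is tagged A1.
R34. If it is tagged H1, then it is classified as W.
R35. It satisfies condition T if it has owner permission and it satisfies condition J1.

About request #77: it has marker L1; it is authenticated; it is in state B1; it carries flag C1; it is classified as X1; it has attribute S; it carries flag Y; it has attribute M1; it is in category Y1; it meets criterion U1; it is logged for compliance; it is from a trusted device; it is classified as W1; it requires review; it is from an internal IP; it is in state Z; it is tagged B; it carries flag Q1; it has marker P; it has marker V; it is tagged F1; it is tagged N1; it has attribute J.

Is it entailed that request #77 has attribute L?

No

Forward chaining from the given facts derives: has attribute C, satisfies condition J1, meets criterion P1, has an expired credential, has marker N, targets a protected resource, is read-only, carries a delegation token, is classified as E, is tagged A1, has attribute A, meets criterion V1, meets criterion M, is in state Q.
Rules concluding "it has attribute L": R3 needs "it is elevated"; R27 needs "it satisfies condition T" — none of these are established.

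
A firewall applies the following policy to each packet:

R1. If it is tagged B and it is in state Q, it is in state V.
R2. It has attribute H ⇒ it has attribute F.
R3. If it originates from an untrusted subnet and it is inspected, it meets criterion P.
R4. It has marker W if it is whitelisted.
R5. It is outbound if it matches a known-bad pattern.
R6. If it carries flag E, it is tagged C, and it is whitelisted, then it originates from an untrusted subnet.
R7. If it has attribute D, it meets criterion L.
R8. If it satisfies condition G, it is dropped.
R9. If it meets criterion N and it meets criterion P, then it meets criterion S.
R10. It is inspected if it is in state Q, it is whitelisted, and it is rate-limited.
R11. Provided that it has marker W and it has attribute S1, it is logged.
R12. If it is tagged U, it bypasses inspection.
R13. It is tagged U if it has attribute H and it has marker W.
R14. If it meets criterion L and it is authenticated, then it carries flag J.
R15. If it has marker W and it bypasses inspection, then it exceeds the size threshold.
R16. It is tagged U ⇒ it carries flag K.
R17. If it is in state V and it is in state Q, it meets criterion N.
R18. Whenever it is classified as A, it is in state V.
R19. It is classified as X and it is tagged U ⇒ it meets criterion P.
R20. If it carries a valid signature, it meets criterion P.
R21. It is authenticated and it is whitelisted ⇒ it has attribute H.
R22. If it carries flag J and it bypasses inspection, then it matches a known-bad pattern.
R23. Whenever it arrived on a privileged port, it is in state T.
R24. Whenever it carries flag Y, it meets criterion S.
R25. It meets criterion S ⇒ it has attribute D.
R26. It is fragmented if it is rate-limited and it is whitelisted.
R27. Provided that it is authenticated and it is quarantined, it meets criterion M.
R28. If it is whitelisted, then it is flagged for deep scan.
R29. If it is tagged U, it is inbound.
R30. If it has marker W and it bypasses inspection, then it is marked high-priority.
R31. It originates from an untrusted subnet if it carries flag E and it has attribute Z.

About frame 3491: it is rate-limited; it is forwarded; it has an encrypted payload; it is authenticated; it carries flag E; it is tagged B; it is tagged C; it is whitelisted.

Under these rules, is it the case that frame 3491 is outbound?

No

Forward chaining from the given facts derives: has marker W, originates from an untrusted subnet, has attribute H, is fragmented, is flagged for deep scan, has attribute F, is tagged U, carries flag K, is inbound, bypasses inspection, exceeds the size threshold, is marked high-priority.
The only rule concluding "it is outbound" is R5, which needs "it matches a known-bad pattern"; that is never established.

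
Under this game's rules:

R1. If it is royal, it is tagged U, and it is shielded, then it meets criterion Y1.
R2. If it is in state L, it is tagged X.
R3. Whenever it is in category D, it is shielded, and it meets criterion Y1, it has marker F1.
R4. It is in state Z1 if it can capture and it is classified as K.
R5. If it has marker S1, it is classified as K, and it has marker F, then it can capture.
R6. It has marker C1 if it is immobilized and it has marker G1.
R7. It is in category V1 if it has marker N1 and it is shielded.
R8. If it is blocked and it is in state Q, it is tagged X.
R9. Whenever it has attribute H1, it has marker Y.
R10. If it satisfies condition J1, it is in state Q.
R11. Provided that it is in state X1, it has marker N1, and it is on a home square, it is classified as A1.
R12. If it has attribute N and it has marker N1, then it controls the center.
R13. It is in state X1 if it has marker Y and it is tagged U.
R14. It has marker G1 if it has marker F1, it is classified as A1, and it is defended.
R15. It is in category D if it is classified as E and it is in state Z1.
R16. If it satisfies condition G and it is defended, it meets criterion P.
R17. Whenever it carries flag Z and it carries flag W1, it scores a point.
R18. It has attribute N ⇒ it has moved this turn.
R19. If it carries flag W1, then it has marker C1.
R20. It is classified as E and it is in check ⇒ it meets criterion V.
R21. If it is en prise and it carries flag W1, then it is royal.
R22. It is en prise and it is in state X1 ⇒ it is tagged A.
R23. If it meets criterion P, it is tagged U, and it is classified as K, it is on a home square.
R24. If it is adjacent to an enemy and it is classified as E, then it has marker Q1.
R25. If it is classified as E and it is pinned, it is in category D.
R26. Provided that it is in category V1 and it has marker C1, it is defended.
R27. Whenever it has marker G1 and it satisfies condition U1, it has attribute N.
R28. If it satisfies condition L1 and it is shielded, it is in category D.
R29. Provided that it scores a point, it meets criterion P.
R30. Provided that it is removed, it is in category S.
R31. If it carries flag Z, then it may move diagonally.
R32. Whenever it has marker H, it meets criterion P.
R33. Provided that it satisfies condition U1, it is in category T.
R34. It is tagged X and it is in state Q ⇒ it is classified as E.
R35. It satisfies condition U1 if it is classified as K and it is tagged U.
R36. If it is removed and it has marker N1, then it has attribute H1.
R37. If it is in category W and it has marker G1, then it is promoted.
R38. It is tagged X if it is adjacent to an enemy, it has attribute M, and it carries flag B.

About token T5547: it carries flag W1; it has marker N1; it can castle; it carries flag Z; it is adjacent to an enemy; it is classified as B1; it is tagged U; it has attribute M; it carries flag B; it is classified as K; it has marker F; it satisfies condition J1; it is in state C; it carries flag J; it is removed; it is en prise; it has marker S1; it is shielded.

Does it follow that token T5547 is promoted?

Forward chaining from the given facts derives: can capture, is in category V1, is in state Q, scores a point, has marker C1, is royal, is defended, meets criterion P, is in category S, may move diagonally, satisfies condition U1, has attribute H1, is tagged X, meets criterion Y1, is in state Z1, has marker Y, is in state X1, is tagged A, is on a home square, is in category T, is classified as E, is classified as A1, is in category D, has marker Q1, has marker F1, has marker G1, has attribute N, controls the center, has moved this turn.
The only rule concluding "it is promoted" is R37, which needs "it is in category W"; that is never established.

No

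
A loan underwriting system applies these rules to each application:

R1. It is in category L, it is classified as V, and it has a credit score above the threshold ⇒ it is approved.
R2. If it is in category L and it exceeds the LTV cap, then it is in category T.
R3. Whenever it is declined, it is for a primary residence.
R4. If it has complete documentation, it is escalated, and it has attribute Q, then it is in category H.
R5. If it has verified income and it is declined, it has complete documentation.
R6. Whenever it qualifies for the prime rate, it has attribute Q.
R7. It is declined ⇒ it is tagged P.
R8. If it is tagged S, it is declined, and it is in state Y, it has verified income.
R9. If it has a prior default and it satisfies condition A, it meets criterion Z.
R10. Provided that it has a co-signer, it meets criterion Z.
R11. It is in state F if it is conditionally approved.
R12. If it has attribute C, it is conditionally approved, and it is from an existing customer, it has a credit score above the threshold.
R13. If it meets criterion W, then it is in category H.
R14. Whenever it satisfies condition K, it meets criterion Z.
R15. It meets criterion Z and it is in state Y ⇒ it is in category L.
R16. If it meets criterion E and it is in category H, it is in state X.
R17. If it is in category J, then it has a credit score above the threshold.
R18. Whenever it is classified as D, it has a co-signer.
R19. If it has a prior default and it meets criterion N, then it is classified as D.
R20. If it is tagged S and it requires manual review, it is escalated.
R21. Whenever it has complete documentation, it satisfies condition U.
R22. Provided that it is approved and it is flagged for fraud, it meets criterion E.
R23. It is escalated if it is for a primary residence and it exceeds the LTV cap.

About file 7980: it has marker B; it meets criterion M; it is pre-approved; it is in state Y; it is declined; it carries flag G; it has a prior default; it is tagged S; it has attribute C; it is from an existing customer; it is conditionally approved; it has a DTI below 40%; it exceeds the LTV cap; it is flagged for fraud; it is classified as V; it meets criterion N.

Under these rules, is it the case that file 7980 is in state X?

Forward chaining from the given facts derives: is for a primary residence, is tagged P, has verified income, is in state F, has a credit score above the threshold, is classified as D, is escalated, has complete documentation, has a co-signer, satisfies condition U, meets criterion Z, is in category L, is approved, is in category T, meets criterion E.
The only rule concluding "it is in state X" is R16, which needs "it is in category H"; that is never established.

No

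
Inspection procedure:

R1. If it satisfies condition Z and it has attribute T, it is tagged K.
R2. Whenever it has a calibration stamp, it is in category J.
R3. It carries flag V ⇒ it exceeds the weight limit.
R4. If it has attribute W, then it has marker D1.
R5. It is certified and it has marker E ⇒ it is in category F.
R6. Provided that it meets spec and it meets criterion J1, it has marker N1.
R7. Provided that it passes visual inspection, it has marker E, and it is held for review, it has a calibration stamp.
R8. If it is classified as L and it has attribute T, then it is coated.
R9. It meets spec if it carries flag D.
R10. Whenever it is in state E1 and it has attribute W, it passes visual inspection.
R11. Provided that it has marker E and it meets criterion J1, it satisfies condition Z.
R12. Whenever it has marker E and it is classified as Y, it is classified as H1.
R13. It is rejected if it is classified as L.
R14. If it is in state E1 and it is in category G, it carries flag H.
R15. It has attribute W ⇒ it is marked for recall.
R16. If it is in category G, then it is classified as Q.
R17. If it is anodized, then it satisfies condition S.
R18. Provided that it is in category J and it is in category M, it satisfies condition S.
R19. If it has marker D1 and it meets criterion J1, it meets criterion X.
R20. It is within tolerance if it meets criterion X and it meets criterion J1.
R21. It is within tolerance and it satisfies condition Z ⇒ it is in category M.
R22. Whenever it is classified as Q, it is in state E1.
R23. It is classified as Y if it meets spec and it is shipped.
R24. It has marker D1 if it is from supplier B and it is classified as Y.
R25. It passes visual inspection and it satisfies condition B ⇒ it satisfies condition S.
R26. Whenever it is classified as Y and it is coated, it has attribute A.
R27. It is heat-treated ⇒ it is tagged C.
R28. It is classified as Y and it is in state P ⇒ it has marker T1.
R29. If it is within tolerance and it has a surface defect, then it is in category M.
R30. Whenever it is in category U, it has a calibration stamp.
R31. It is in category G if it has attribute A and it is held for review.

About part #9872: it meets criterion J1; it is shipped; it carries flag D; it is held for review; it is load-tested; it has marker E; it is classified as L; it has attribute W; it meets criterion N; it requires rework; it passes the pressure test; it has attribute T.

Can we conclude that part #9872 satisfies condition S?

Yes

By R4 (it has attribute W): it has marker D1.
By R8 (it is classified as L, it has attribute T): it is coated.
By R9 (it carries flag D): it meets spec.
By R11 (it has marker E, it meets criterion J1): it satisfies condition Z.
By R19 (it has marker D1, it meets criterion J1): it meets criterion X.
By R20 (it meets criterion X, it meets criterion J1): it is within tolerance.
By R21 (it is within tolerance, it satisfies condition Z): it is in category M.
By R23 (it meets spec, it is shipped): it is classified as Y.
By R26 (it is classified as Y, it is coated): it has attribute A.
By R31 (it has attribute A, it is held for review): it is in category G.
By R16 (it is in category G): it is classified as Q.
By R22 (it is classified as Q): it is in state E1.
By R10 (it is in state E1, it has attribute W): it passes visual inspection.
By R7 (it passes visual inspection, it has marker E, it is held for review): it has a calibration stamp.
By R2 (it has a calibration stamp): it is in category J.
By R18 (it is in category J, it is in category M): it satisfies condition S.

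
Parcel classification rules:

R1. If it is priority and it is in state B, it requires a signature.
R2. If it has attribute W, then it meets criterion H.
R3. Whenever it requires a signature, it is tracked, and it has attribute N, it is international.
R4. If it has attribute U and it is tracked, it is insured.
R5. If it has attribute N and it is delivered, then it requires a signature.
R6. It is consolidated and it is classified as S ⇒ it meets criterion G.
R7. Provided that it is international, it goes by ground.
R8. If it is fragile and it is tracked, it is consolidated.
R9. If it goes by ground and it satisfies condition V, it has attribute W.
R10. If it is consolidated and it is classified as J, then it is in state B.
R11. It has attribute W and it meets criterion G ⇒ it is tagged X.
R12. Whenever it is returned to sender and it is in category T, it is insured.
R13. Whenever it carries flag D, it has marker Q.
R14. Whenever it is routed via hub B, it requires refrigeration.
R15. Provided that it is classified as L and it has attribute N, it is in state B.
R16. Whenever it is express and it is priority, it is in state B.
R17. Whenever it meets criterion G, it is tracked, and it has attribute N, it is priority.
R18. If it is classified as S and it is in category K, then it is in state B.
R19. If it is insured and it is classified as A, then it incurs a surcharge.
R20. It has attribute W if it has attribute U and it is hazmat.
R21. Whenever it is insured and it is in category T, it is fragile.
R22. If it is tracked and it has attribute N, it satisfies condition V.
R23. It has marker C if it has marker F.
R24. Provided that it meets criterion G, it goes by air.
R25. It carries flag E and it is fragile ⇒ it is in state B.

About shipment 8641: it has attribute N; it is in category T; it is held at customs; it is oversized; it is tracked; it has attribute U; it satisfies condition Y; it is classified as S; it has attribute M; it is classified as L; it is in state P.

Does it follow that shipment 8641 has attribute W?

Yes

By R4 (it has attribute U, it is tracked): it is insured.
By R15 (it is classified as L, it has attribute N): it is in state B.
By R21 (it is insured, it is in category T): it is fragile.
By R22 (it is tracked, it has attribute N): it satisfies condition V.
By R8 (it is fragile, it is tracked): it is consolidated.
By R6 (it is consolidated, it is classified as S): it meets criterion G.
By R17 (it meets criterion G, it is tracked, it has attribute N): it is priority.
By R1 (it is priority, it is in state B): it requires a signature.
By R3 (it requires a signature, it is tracked, it has attribute N): it is international.
By R7 (it is international): it goes by ground.
By R9 (it goes by ground, it satisfies condition V): it has attribute W.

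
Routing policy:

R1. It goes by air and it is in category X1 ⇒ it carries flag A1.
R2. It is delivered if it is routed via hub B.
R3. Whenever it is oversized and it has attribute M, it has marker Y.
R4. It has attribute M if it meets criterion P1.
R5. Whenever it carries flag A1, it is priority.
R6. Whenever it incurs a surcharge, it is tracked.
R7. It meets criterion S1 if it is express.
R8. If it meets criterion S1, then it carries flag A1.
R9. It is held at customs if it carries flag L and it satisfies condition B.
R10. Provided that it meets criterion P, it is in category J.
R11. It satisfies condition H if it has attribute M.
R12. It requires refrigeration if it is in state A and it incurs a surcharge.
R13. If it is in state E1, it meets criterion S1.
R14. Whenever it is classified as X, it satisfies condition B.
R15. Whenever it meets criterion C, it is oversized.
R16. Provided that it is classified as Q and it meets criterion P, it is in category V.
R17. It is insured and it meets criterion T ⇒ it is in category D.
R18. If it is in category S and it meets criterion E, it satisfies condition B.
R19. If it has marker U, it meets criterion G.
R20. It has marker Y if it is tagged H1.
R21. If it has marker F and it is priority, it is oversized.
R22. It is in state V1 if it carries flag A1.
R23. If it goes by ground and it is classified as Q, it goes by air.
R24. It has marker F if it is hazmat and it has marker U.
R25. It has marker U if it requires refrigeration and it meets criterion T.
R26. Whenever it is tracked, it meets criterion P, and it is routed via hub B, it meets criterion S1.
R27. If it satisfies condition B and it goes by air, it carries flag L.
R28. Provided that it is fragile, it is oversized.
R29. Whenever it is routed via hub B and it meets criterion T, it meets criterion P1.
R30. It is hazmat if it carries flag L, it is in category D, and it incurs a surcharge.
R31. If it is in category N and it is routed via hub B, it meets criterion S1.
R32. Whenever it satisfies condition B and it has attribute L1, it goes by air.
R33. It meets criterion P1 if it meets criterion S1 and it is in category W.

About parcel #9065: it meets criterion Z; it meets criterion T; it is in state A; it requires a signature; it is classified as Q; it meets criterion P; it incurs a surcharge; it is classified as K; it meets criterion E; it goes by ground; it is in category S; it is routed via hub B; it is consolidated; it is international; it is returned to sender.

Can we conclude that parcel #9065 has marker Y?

No

Forward chaining from the given facts derives: is delivered, is tracked, is in category J, requires refrigeration, is in category V, satisfies condition B, goes by air, has marker U, meets criterion S1, carries flag L, meets criterion P1, has attribute M, carries flag A1, is held at customs, satisfies condition H, meets criterion G, is in state V1, is priority.
Rules concluding "it has marker Y": R3 needs "it is oversized"; R20 needs "it is tagged H1" — none of these are established.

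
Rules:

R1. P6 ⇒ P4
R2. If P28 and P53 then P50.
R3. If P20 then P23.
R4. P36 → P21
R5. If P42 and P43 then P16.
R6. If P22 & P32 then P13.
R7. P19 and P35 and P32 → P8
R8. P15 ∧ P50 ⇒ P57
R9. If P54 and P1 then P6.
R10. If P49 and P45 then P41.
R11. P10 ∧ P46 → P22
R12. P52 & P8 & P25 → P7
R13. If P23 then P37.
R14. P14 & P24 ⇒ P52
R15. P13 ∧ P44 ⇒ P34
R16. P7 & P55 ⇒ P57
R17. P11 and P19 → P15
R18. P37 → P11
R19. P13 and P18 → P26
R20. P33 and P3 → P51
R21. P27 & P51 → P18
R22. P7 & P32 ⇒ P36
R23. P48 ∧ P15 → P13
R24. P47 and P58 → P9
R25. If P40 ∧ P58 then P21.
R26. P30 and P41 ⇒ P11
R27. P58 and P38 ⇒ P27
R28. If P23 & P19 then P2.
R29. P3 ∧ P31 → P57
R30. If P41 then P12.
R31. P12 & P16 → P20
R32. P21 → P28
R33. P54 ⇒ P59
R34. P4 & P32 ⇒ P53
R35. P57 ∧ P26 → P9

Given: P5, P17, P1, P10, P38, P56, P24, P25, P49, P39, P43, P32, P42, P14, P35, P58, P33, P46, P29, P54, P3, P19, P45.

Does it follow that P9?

Yes

P16  (by R5: P42, P43)
P8  (by R7: P19, P35, P32)
P6  (by R9: P54, P1)
P41  (by R10: P49, P45)
P22  (by R11: P10, P46)
P52  (by R14: P14, P24)
P51  (by R20: P33, P3)
P27  (by R27: P58, P38)
P12  (by R30: P41)
P20  (by R31: P12, P16)
P4  (by R1: P6)
P23  (by R3: P20)
P13  (by R6: P22, P32)
P7  (by R12: P52, P8, P25)
P37  (by R13: P23)
P11  (by R18: P37)
P18  (by R21: P27, P51)
P36  (by R22: P7, P32)
P53  (by R34: P4, P32)
P21  (by R4: P36)
P15  (by R17: P11, P19)
P26  (by R19: P13, P18)
P28  (by R32: P21)
P50  (by R2: P28, P53)
P57  (by R8: P15, P50)
P9  (by R35: P57, P26)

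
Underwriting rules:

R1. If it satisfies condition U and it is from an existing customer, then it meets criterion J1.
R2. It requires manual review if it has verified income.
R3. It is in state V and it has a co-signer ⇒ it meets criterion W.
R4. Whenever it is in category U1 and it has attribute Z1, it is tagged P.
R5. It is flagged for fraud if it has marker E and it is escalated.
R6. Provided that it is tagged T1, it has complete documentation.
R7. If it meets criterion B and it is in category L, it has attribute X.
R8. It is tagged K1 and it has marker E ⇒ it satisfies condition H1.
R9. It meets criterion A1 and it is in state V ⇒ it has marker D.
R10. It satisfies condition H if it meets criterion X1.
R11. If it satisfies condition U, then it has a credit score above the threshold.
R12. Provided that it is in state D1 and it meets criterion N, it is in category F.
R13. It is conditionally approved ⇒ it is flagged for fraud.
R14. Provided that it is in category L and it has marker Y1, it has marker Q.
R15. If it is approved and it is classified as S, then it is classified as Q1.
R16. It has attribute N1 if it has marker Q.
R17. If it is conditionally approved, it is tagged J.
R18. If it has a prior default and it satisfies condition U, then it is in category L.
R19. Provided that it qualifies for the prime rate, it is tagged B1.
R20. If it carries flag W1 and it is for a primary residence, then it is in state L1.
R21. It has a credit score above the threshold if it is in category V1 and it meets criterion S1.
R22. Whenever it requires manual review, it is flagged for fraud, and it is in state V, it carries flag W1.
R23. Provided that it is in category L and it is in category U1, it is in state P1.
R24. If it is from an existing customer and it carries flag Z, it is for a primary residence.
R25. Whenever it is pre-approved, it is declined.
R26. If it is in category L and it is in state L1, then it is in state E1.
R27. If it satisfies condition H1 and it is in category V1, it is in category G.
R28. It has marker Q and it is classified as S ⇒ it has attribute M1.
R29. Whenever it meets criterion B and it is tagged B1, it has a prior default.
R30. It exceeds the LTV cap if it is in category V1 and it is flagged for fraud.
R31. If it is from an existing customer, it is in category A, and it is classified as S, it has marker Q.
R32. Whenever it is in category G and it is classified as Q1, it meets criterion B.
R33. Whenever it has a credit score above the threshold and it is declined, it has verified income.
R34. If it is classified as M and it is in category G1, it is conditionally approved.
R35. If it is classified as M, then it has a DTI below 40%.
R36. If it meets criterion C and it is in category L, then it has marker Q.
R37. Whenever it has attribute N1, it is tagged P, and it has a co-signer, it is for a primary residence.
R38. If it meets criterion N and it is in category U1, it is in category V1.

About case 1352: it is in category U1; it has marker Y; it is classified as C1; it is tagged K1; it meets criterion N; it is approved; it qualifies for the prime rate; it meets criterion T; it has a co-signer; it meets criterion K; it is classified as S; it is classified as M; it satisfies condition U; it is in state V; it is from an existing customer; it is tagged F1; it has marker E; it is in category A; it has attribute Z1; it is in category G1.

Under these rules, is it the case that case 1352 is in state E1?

Forward chaining from the given facts derives: meets criterion J1, meets criterion W, is tagged P, satisfies condition H1, has a credit score above the threshold, is classified as Q1, is tagged B1, has marker Q, is conditionally approved, has a DTI below 40%, is in category V1, is flagged for fraud, has attribute N1, is tagged J, is in category G, has attribute M1, exceeds the LTV cap, meets criterion B, is for a primary residence, has a prior default, is in category L, is in state P1, has attribute X.
The only rule concluding "it is in state E1" is R26, which needs "it is in state L1"; that is never established.

No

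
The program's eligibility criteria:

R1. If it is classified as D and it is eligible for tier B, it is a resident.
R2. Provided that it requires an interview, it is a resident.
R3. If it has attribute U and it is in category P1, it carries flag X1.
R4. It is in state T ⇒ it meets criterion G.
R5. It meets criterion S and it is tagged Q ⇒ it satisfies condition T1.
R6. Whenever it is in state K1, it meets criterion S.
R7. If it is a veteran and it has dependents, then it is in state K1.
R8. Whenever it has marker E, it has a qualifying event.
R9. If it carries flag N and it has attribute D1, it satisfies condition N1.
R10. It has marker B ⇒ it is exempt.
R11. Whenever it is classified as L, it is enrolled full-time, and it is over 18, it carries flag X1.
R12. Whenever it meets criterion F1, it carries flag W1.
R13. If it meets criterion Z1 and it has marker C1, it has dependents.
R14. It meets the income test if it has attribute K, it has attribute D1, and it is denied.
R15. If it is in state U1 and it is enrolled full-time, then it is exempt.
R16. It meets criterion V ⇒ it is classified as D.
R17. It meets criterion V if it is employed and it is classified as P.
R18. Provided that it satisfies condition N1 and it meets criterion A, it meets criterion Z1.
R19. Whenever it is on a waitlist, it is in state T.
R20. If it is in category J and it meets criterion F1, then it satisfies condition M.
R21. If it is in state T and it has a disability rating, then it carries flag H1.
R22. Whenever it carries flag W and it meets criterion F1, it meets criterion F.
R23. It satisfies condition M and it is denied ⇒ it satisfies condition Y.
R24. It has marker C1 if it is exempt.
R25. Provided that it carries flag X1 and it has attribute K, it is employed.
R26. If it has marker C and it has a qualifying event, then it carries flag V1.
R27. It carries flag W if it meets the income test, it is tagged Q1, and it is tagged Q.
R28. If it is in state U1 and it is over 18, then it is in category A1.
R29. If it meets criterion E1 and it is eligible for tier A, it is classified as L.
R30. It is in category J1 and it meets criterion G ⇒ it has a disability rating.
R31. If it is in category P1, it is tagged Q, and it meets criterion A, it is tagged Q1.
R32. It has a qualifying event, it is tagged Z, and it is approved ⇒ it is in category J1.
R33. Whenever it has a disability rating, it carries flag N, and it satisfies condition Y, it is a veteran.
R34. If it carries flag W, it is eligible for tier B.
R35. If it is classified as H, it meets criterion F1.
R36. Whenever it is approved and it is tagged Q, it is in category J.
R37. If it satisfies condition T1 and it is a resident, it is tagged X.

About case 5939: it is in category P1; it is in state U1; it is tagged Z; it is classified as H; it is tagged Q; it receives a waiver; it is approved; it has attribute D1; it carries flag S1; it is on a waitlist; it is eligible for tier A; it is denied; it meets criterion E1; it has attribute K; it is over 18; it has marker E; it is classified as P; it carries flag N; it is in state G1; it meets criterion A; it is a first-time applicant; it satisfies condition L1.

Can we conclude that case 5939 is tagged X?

Forward chaining from the given facts derives: has a qualifying event, satisfies condition N1, meets the income test, meets criterion Z1, is in state T, is in category A1, is classified as L, is tagged Q1, is in category J1, meets criterion F1, is in category J, meets criterion G, carries flag W1, satisfies condition M, satisfies condition Y, carries flag W, has a disability rating, is a veteran, is eligible for tier B, carries flag H1, meets criterion F.
The only rule concluding "it is tagged X" is R37, which needs "it satisfies condition T1"; that is never established.

No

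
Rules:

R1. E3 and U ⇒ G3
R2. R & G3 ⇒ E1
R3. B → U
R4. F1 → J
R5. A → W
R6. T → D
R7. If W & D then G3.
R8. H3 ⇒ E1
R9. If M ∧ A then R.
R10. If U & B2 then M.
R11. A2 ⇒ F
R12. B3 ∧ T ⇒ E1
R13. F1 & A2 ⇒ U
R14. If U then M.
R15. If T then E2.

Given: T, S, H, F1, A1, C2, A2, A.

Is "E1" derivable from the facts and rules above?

W  (by R5: A)
D  (by R6: T)
G3  (by R7: W, D)
U  (by R13: F1, A2)
M  (by R14: U)
R  (by R9: M, A)
E1  (by R2: R, G3)

Yes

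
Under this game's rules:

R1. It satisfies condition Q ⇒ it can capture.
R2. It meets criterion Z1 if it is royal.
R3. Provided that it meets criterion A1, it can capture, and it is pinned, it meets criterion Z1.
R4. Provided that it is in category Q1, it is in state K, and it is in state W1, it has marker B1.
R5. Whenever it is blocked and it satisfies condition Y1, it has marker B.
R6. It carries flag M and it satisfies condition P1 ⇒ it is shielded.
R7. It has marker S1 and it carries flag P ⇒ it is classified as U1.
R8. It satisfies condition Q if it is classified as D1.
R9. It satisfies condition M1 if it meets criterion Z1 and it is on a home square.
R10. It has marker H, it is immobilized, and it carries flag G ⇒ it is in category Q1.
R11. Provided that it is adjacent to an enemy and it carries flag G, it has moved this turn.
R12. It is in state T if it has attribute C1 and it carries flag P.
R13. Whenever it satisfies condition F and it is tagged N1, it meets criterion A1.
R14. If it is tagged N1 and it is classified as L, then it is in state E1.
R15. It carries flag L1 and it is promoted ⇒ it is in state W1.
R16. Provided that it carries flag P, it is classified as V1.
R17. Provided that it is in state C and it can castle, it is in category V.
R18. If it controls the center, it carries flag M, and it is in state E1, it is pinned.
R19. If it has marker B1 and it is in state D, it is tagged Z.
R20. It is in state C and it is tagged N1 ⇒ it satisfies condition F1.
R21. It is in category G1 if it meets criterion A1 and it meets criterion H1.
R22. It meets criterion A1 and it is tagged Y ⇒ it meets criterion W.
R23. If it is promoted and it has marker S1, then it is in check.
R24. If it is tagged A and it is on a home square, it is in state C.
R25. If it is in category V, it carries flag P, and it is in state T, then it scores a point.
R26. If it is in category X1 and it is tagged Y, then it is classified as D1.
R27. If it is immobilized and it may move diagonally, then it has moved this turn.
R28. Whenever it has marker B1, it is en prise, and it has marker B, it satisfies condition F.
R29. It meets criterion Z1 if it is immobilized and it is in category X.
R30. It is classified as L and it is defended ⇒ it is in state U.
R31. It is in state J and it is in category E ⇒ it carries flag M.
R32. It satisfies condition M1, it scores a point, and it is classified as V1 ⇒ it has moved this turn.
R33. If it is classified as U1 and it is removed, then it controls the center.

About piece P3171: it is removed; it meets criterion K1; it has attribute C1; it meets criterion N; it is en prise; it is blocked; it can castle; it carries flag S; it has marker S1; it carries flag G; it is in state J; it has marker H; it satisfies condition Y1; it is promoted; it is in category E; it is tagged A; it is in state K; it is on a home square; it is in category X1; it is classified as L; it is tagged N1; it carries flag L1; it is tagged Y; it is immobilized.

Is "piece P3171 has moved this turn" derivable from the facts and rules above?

Forward chaining from the given facts derives: has marker B, is in category Q1, is in state E1, is in state W1, is in check, is in state C, is classified as D1, carries flag M, has marker B1, satisfies condition Q, is in category V, satisfies condition F1, satisfies condition F, can capture, meets criterion A1, meets criterion W.
Rules concluding "it has moved this turn": R11 needs "it is adjacent to an enemy"; R27 needs "it may move diagonally"; R32 needs "it satisfies condition M1" — none of these are established.

No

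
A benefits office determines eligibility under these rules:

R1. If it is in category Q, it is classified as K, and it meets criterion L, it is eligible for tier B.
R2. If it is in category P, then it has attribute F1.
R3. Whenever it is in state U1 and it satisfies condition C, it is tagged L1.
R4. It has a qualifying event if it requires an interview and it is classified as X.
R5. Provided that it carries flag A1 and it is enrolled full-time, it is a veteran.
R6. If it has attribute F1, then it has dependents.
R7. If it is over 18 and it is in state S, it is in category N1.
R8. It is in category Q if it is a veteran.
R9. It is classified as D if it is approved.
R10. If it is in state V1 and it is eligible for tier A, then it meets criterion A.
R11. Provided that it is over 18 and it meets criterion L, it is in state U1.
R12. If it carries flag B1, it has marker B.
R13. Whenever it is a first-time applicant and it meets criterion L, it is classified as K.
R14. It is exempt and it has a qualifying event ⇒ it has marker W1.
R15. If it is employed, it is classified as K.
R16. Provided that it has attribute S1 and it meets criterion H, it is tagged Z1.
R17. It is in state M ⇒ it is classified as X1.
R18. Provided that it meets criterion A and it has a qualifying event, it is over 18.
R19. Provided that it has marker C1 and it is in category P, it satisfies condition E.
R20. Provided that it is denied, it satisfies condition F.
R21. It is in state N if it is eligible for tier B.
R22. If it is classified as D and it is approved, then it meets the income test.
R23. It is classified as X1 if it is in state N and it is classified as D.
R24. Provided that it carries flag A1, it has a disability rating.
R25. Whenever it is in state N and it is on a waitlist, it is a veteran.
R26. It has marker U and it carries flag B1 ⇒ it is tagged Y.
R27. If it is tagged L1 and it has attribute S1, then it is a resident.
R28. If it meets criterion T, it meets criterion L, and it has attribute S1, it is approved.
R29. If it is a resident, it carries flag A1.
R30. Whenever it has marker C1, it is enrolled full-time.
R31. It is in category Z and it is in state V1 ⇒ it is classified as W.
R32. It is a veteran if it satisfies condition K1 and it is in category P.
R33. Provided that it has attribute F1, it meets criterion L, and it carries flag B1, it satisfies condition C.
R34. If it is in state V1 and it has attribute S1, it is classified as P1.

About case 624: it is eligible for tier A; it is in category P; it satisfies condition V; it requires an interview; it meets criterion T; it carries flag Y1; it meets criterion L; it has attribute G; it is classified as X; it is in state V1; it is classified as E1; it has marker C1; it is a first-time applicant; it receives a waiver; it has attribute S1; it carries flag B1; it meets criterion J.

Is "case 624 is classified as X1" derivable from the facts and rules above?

Yes

By R2 (it is in category P): it has attribute F1.
By R4 (it requires an interview, it is classified as X): it has a qualifying event.
By R10 (it is in state V1, it is eligible for tier A): it meets criterion A.
By R13 (it is a first-time applicant, it meets criterion L): it is classified as K.
By R18 (it meets criterion A, it has a qualifying event): it is over 18.
By R28 (it meets criterion T, it meets criterion L, it has attribute S1): it is approved.
By R30 (it has marker C1): it is enrolled full-time.
By R33 (it has attribute F1, it meets criterion L, it carries flag B1): it satisfies condition C.
By R9 (it is approved): it is classified as D.
By R11 (it is over 18, it meets criterion L): it is in state U1.
By R3 (it is in state U1, it satisfies condition C): it is tagged L1.
By R27 (it is tagged L1, it has attribute S1): it is a resident.
By R29 (it is a resident): it carries flag A1.
By R5 (it carries flag A1, it is enrolled full-time): it is a veteran.
By R8 (it is a veteran): it is in category Q.
By R1 (it is in category Q, it is classified as K, it meets criterion L): it is eligible for tier B.
By R21 (it is eligible for tier B): it is in state N.
By R23 (it is in state N, it is classified as D): it is classified as X1.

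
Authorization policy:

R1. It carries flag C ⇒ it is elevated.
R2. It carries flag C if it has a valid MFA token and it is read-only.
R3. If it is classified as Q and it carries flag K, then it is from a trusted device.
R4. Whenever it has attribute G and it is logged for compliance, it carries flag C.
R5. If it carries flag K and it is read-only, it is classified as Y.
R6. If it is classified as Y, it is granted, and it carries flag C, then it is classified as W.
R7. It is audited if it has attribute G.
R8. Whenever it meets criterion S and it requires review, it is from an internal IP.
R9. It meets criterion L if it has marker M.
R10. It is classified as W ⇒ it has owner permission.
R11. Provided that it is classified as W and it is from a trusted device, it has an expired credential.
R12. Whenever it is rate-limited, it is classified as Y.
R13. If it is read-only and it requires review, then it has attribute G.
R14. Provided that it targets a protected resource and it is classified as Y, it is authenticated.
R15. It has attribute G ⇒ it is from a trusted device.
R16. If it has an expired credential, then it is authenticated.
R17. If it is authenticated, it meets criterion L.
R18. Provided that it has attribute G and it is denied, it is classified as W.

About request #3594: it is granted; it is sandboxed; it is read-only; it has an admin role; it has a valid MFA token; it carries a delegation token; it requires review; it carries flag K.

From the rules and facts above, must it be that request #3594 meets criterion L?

By R2 (it has a valid MFA token, it is read-only): it carries flag C.
By R5 (it carries flag K, it is read-only): it is classified as Y.
By R6 (it is classified as Y, it is granted, it carries flag C): it is classified as W.
By R13 (it is read-only, it requires review): it has attribute G.
By R15 (it has attribute G): it is from a trusted device.
By R11 (it is classified as W, it is from a trusted device): it has an expired credential.
By R16 (it has an expired credential): it is authenticated.
By R17 (it is authenticated): it meets criterion L.

Yes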